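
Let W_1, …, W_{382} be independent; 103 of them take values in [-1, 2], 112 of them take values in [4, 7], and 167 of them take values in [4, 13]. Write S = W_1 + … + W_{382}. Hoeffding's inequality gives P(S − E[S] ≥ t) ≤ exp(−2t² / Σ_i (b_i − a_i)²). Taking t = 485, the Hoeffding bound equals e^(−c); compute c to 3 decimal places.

Σ(b_i − a_i)² = 103·3² + 112·3² + 167·9² = 15462.
c = 2t² / 15462 = 2·485² / 15462 = 30.4262.

30.426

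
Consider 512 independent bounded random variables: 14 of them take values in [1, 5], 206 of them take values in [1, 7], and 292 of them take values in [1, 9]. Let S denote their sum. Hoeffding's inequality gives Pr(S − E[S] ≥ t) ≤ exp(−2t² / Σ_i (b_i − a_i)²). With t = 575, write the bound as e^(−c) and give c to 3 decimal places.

Σ(b_i − a_i)² = 14·4² + 206·6² + 292·8² = 26328.
c = 2t² / 26328 = 2·575² / 26328 = 25.1158.

25.116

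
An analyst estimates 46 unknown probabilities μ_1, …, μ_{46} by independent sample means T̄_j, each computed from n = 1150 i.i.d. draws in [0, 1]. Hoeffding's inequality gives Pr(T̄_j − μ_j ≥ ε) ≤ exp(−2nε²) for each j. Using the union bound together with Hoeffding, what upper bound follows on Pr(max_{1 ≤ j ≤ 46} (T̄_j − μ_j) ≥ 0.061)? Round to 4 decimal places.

Per-experiment Hoeffding bound: exp(−2·1150·0.061²) = exp(−8.55830) = 0.00019195.
Union bound over 46 events: 46·0.00019195 = 0.00883.

0.0088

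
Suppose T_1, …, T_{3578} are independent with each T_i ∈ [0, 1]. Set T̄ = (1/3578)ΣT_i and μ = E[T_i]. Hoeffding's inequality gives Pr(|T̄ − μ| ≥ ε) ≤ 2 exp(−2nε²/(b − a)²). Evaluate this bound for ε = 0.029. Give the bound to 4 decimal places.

0.0049

Exponent: 2nε²/(b − a)² = 2·3578·0.029² / 1² = 6.01820.
Bound = 2·exp(−6.01820) = 0.00487.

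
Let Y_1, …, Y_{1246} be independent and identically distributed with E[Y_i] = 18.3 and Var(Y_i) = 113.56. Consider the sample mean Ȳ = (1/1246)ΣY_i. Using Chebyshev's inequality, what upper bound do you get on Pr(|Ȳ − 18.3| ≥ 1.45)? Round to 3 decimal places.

0.043

Var(Ȳ) = Var(Y_i)/n = 113.56/1246 = 0.09114.
Chebyshev: Pr(|Ȳ − 18.3| ≥ 1.45) ≤ Var(Ȳ)/(1.45)² = 113.56/(1246·1.45²) = 0.0433.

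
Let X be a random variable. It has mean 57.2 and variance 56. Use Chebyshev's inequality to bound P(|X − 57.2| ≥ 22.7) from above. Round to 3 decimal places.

Chebyshev: P(|X − μ| ≥ t) ≤ Var(X)/t².
Bound = 56 / 515.29 = 0.1087.

0.109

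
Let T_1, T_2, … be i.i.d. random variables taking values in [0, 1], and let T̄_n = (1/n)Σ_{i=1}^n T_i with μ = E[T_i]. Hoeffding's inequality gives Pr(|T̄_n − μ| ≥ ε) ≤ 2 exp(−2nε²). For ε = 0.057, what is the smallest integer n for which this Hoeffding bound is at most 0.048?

Require 2·exp(−2nε²) ≤ 0.048, i.e. 2nε² ≥ ln(2/0.048) = 3.729701.
So n ≥ 3.729701 / (2·0.057²) = 573.977.
The smallest integer n is 574.

574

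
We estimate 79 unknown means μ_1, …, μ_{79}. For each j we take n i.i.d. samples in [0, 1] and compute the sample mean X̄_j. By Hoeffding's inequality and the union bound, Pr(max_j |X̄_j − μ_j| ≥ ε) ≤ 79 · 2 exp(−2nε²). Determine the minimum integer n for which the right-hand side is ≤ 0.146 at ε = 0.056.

Need 2·79·exp(−2nε²) ≤ 0.146, i.e. exp(−2nε²) ≤ 0.146/158.
So 2nε² ≥ ln(158/0.146) = 6.986744.
Hence n ≥ 6.986744/(2·0.056²) = 1113.958.
The smallest integer n is 1114.

1114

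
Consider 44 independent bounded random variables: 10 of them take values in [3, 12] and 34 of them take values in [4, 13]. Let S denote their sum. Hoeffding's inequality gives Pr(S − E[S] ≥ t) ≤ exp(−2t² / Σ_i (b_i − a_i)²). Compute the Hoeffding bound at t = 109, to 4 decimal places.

0.0013

Σ(b_i − a_i)² = 10·9² + 34·9² = 3564.
Exponent = 2·109² / 3564 = 6.66723.
Bound = exp(−6.66723) = 0.00127.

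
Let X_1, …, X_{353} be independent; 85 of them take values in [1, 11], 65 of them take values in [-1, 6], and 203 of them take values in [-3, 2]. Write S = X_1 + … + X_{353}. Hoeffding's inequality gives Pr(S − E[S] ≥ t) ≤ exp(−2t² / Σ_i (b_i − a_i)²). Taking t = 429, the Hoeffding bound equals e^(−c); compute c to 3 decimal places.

21.962

Σ(b_i − a_i)² = 85·10² + 65·7² + 203·5² = 16760.
c = 2t² / 16760 = 2·429² / 16760 = 21.9619.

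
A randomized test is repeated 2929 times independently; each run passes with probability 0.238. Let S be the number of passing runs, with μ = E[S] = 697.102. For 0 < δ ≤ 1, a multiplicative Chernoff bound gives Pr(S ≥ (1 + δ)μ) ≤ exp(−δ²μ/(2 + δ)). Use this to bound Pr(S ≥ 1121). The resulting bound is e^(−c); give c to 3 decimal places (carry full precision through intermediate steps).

98.834

Write 1121 = (1 + δ)μ, so δ = 1121/697.102 − 1 = 0.608086…
Then the exponent is δ²μ/(2 + δ) = (1121 − μ)² / (μ·(2 + δ)) = 98.833572.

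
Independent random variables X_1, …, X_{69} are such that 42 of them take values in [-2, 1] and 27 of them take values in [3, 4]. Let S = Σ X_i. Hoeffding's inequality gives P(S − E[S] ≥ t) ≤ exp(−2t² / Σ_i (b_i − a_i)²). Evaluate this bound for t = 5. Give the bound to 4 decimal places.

0.8839

Σ(b_i − a_i)² = 42·3² + 27·1² = 405.
Exponent = 2·5² / 405 = 0.12346.
Bound = exp(−0.12346) = 0.88386.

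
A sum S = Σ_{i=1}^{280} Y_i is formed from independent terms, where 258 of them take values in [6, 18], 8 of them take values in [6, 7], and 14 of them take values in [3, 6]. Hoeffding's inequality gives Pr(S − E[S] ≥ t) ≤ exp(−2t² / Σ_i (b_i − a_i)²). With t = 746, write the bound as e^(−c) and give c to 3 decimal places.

29.851

Σ(b_i − a_i)² = 258·12² + 8·1² + 14·3² = 37286.
c = 2t² / 37286 = 2·746² / 37286 = 29.8512.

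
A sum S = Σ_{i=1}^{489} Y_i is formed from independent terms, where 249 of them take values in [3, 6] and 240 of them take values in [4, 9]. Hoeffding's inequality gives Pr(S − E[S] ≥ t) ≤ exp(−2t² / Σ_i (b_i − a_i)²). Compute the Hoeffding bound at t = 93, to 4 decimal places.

Σ(b_i − a_i)² = 249·3² + 240·5² = 8241.
Exponent = 2·93² / 8241 = 2.09902.
Bound = exp(−2.09902) = 0.12258.

0.1226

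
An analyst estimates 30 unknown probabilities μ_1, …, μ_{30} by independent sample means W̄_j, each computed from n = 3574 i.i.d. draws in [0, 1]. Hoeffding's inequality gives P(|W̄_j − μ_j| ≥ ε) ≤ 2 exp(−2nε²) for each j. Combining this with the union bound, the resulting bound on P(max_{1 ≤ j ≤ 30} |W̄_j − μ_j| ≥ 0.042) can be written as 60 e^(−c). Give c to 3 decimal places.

Union bound over the 30 events: P(max_{1 ≤ j ≤ 30} |W̄_j − μ_j| ≥ 0.042) ≤ 30·2·exp(−2nε²) = 60 exp(−2·3574·0.042²).
So c = 2·3574·0.042² = 12.6091.

12.609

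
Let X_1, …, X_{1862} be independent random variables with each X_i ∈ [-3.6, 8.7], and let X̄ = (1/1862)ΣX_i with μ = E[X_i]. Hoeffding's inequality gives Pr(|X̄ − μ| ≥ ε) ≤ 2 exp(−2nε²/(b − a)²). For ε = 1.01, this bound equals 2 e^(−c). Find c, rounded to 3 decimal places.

25.110

c = 2nε²/(b − a)² = 2·1862·1.01² / 12.3² = 25.1097.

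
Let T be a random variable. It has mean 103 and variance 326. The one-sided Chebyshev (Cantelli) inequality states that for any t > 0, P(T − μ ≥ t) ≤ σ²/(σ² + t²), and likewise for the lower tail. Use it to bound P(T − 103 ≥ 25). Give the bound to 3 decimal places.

Here σ² = 326 and t = 25, so σ² + t² = 951.
Cantelli's bound: 326/951 = 0.3428.

0.343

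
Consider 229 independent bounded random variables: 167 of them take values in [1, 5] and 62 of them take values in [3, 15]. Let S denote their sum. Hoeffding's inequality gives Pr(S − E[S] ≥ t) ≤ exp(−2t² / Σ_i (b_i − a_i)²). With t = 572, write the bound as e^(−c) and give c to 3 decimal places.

Σ(b_i − a_i)² = 167·4² + 62·12² = 11600.
c = 2t² / 11600 = 2·572² / 11600 = 56.4110.

56.411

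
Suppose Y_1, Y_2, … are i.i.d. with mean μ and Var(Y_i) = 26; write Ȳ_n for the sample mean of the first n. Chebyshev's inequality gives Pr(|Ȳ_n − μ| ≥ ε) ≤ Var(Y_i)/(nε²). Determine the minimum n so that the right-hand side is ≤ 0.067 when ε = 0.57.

1195

Require 26/(n·0.57²) ≤ 0.067, i.e. n ≥ 26/(0.067·0.57²) = 1194.397.
The smallest integer n is 1195.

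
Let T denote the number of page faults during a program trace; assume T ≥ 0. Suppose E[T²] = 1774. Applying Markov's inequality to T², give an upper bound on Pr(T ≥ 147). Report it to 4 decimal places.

Since T ≥ 0, the event {T ≥ 147} is the same as {T² ≥ 21609}.
Markov's inequality applied to T² gives Pr(T² ≥ 21609) ≤ E[T²]/21609 = 1774/21609 = 0.0821.

0.0821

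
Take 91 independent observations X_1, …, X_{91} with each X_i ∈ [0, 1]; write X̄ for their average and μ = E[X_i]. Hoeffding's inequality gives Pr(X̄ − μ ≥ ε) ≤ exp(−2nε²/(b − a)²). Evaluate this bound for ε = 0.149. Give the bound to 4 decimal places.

0.0176

Exponent: 2nε²/(b − a)² = 2·91·0.149² / 1² = 4.04058.
Bound = exp(−4.04058) = 0.01759.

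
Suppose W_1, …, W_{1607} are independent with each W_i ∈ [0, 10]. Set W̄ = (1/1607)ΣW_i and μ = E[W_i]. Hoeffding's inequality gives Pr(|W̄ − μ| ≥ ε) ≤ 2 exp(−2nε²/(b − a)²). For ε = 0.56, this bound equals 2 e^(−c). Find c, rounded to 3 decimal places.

c = 2nε²/(b − a)² = 2·1607·0.56² / 10² = 10.0791.

10.079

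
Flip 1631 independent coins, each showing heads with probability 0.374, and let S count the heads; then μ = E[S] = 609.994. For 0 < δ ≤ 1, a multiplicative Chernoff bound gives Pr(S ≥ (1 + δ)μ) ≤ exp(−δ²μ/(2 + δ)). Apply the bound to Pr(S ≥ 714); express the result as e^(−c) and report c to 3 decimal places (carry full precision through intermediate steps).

8.170

Write 714 = (1 + δ)μ, so δ = 714/609.994 − 1 = 0.1705033…
Then the exponent is δ²μ/(2 + δ) = (714 − μ)² / (μ·(2 + δ)) = 8.170164.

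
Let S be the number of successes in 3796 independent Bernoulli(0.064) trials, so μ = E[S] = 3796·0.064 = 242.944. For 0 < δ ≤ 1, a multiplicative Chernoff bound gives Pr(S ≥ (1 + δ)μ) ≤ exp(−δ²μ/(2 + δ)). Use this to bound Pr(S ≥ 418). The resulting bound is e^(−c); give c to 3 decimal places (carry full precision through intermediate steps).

46.365

Write 418 = (1 + δ)μ, so δ = 418/242.944 − 1 = 0.7205611…
Then the exponent is δ²μ/(2 + δ) = (418 − μ)² / (μ·(2 + δ)) = 46.364901.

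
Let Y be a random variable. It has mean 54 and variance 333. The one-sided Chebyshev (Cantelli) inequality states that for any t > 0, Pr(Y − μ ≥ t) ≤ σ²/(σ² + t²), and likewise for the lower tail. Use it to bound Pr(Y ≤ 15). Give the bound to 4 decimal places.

Here σ² = 333 and t = 39, so σ² + t² = 1854.
Cantelli's bound: 333/1854 = 0.1796.

0.1796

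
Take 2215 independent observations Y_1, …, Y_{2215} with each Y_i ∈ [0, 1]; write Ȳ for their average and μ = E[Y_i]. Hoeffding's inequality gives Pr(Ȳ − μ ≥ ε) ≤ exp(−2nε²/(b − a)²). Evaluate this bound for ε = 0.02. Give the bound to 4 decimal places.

0.1700

Exponent: 2nε²/(b − a)² = 2·2215·0.02² / 1² = 1.77200.
Bound = exp(−1.77200) = 0.16999.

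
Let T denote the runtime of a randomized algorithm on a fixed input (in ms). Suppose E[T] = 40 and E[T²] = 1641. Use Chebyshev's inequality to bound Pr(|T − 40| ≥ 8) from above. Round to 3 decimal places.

0.641

Var(T) = E[T²] − (E[T])² = 1641 − 1600 = 41.
Chebyshev's inequality: Pr(|T − μ| ≥ t) ≤ Var(T)/t² = 41/64 = 0.6406.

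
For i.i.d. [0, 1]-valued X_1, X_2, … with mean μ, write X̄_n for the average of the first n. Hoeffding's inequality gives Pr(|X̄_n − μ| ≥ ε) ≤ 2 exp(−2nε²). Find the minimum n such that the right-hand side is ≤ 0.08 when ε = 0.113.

Require 2·exp(−2nε²) ≤ 0.08, i.e. 2nε² ≥ ln(2/0.08) = 3.218876.
So n ≥ 3.218876 / (2·0.113²) = 126.043.
The smallest integer n is 127.

127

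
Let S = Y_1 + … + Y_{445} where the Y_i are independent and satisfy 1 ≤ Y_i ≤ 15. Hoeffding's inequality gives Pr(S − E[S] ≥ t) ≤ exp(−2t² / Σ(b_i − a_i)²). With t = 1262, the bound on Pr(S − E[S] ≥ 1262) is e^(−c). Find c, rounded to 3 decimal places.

36.520

Σ(b_i − a_i)² = 445·(14)² = 87220.
c = 2t²/87220 = 2·1262²/87220 = 36.5202.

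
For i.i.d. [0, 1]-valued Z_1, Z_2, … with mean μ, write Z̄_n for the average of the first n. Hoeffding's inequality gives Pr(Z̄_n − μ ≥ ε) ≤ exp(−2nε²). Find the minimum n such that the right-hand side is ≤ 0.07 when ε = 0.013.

7868

Require exp(−2nε²) ≤ 0.07, i.e. 2nε² ≥ ln(1/0.07) = 2.659260.
So n ≥ 2.659260 / (2·0.013²) = 7867.633.
The smallest integer n is 7868.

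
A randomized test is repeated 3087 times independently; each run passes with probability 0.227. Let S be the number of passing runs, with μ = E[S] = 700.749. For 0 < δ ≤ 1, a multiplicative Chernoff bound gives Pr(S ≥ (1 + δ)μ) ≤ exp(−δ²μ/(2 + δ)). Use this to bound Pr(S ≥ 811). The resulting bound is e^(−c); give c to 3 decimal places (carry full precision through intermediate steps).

8.041

Write 811 = (1 + δ)μ, so δ = 811/700.749 − 1 = 0.1573331…
Then the exponent is δ²μ/(2 + δ) = (811 − μ)² / (μ·(2 + δ)) = 8.040543.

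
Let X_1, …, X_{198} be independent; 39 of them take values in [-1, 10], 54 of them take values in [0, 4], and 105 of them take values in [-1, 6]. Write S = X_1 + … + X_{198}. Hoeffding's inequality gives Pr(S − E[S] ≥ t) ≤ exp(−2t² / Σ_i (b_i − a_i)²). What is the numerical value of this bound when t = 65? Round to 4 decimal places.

Σ(b_i − a_i)² = 39·11² + 54·4² + 105·7² = 10728.
Exponent = 2·65² / 10728 = 0.78766.
Bound = exp(−0.78766) = 0.45491.

0.4549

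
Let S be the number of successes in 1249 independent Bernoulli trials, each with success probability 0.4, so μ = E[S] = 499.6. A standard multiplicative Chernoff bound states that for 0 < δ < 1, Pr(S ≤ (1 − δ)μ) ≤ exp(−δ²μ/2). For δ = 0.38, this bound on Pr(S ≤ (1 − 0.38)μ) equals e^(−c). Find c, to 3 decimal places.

36.071

c = δ²μ/2 = 0.38²·499.6/2 = 36.0711.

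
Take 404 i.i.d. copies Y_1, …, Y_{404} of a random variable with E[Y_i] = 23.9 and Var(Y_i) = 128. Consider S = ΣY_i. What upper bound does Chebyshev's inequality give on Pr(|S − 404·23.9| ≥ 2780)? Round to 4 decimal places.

0.0067

Var(S) = n·Var(Y_i) = 404·128 = 51712.
Chebyshev: Pr(|S − 404·23.9| ≥ 2780) ≤ Var(S)/2780² = 51712/7728400 = 0.0067.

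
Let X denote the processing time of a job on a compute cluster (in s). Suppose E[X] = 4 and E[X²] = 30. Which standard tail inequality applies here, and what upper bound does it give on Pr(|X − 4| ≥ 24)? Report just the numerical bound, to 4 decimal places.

The first two moments determine the variance, so Chebyshev's inequality is the sharpest standard bound available.
Var(X) = E[X²] − (E[X])² = 30 − 16 = 14.
Chebyshev's inequality: Pr(|X − μ| ≥ t) ≤ Var(X)/t² = 14/576 = 0.0243.

0.0243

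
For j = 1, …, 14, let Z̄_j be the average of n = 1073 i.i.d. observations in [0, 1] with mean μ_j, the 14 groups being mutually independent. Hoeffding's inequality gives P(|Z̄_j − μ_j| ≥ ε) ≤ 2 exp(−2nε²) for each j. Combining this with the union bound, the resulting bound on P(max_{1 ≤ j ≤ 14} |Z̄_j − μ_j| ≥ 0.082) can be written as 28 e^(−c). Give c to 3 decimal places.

14.430

Union bound over the 14 events: P(max_{1 ≤ j ≤ 14} |Z̄_j − μ_j| ≥ 0.082) ≤ 14·2·exp(−2nε²) = 28 exp(−2·1073·0.082²).
So c = 2·1073·0.082² = 14.4297.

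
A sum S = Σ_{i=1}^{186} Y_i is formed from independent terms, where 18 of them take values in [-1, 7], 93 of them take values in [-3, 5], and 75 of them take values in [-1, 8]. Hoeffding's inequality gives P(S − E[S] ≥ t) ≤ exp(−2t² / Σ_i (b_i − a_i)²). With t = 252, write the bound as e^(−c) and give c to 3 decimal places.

9.637

Σ(b_i − a_i)² = 18·8² + 93·8² + 75·9² = 13179.
c = 2t² / 13179 = 2·252² / 13179 = 9.6372.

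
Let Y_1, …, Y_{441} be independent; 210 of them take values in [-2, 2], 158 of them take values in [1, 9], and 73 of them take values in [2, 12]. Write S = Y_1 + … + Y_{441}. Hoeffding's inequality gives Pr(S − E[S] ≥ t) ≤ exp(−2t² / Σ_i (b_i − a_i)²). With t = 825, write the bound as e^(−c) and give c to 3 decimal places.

Σ(b_i − a_i)² = 210·4² + 158·8² + 73·10² = 20772.
c = 2t² / 20772 = 2·825² / 20772 = 65.5329.

65.533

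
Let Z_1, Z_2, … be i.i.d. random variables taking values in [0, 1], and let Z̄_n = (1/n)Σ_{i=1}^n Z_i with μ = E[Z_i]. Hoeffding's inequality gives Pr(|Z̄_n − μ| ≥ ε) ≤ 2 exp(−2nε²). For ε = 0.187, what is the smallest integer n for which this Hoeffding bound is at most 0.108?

42

Require 2·exp(−2nε²) ≤ 0.108, i.e. 2nε² ≥ ln(2/0.108) = 2.918771.
So n ≥ 2.918771 / (2·0.187²) = 41.734.
The smallest integer n is 42.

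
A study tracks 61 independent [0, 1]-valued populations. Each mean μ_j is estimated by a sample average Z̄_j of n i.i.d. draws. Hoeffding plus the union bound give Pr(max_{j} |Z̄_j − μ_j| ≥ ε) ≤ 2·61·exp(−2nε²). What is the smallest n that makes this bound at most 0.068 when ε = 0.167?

Need 2·61·exp(−2nε²) ≤ 0.068, i.e. exp(−2nε²) ≤ 0.068/122.
So 2nε² ≥ ln(122/0.068) = 7.492269.
Hence n ≥ 7.492269/(2·0.167²) = 134.323.
The smallest integer n is 135.

135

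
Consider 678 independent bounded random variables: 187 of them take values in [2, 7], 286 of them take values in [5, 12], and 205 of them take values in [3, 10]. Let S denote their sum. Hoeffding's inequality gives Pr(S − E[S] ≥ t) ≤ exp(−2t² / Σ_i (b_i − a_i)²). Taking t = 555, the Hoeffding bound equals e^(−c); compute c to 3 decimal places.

21.440

Σ(b_i − a_i)² = 187·5² + 286·7² + 205·7² = 28734.
c = 2t² / 28734 = 2·555² / 28734 = 21.4398.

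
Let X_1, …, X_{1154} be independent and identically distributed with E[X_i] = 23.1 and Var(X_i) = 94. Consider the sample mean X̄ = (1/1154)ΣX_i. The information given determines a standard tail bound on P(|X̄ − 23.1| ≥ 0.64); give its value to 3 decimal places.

0.199

With mean and variance of each term known, Chebyshev's inequality bounds the deviation of the sum (or sample mean).
Var(X̄) = Var(X_i)/n = 94/1154 = 0.081456.
Chebyshev: P(|X̄ − 23.1| ≥ 0.64) ≤ Var(X̄)/(0.64)² = 94/(1154·0.64²) = 0.1989.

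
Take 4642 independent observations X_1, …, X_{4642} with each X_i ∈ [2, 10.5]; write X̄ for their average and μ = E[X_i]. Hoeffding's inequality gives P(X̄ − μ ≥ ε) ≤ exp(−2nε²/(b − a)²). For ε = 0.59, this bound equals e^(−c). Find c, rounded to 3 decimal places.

44.730

c = 2nε²/(b − a)² = 2·4642·0.59² / 8.5² = 44.7302.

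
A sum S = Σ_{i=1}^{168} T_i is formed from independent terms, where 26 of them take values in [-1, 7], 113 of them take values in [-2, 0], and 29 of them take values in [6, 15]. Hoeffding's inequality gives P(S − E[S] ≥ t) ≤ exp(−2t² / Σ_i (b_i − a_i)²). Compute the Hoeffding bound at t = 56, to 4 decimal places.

Σ(b_i − a_i)² = 26·8² + 113·2² + 29·9² = 4465.
Exponent = 2·56² / 4465 = 1.40470.
Bound = exp(−1.40470) = 0.24544.

0.2454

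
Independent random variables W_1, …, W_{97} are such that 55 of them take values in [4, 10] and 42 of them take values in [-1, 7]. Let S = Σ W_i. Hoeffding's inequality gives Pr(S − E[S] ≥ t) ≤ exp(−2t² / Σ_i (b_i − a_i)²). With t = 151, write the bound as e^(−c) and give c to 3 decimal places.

Σ(b_i − a_i)² = 55·6² + 42·8² = 4668.
c = 2t² / 4668 = 2·151² / 4668 = 9.7691.

9.769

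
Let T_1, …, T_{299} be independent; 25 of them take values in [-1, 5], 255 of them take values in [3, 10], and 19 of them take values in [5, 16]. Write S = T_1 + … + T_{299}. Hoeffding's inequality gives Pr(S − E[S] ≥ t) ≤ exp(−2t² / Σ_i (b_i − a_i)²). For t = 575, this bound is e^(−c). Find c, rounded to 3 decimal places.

Σ(b_i − a_i)² = 25·6² + 255·7² + 19·11² = 15694.
c = 2t² / 15694 = 2·575² / 15694 = 42.1339.

42.134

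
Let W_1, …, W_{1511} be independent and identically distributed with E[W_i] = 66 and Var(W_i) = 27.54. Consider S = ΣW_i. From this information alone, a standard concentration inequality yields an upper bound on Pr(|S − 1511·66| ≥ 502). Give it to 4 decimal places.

0.1651

With mean and variance of each term known, Chebyshev's inequality bounds the deviation of the sum (or sample mean).
Var(S) = n·Var(W_i) = 1511·27.54 = 41612.94.
Chebyshev: Pr(|S − 1511·66| ≥ 502) ≤ Var(S)/502² = 41612.94/252004 = 0.1651.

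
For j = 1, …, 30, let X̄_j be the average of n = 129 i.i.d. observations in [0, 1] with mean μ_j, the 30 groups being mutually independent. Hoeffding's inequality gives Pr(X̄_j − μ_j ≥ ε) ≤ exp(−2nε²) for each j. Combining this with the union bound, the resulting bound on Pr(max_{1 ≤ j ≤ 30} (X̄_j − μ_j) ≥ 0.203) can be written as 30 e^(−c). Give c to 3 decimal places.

Union bound over the 30 events: Pr(max_{1 ≤ j ≤ 30} (X̄_j − μ_j) ≥ 0.203) ≤ 30·exp(−2nε²) = 30 exp(−2·129·0.203²).
So c = 2·129·0.203² = 10.6319.

10.632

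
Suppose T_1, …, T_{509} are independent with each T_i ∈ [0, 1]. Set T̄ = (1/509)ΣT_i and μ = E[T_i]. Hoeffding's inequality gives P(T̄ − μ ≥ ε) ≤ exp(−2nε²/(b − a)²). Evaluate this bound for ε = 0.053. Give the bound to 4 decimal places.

Exponent: 2nε²/(b − a)² = 2·509·0.053² / 1² = 2.85956.
Bound = exp(−2.85956) = 0.05729.

0.0573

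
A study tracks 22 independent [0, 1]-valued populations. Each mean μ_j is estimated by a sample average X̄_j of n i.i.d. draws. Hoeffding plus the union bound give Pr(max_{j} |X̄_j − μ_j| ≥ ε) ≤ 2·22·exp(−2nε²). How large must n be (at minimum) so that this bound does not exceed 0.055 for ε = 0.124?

218

Need 2·22·exp(−2nε²) ≤ 0.055, i.e. exp(−2nε²) ≤ 0.055/44.
So 2nε² ≥ ln(44/0.055) = 6.684612.
Hence n ≥ 6.684612/(2·0.124²) = 217.372.
The smallest integer n is 218.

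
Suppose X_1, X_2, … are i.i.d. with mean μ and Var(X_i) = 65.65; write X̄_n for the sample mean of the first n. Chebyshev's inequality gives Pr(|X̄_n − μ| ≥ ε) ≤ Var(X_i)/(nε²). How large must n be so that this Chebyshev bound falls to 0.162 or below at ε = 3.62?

Require 65.65/(n·3.62²) ≤ 0.162, i.e. n ≥ 65.65/(0.162·3.62²) = 30.924.
The smallest integer n is 31.

31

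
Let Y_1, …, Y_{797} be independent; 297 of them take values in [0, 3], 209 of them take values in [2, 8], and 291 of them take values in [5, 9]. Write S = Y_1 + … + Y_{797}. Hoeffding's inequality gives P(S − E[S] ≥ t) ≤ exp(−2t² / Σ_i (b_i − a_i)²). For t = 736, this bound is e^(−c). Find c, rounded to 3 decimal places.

72.941

Σ(b_i − a_i)² = 297·3² + 209·6² + 291·4² = 14853.
c = 2t² / 14853 = 2·736² / 14853 = 72.9410.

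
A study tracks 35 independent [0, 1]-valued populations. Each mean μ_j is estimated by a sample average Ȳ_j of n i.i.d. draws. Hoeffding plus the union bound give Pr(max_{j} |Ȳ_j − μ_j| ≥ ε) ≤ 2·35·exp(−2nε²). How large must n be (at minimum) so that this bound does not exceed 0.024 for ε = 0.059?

1146

Need 2·35·exp(−2nε²) ≤ 0.024, i.e. exp(−2nε²) ≤ 0.024/70.
So 2nε² ≥ ln(70/0.024) = 7.978197.
Hence n ≥ 7.978197/(2·0.059²) = 1145.963.
The smallest integer n is 1146.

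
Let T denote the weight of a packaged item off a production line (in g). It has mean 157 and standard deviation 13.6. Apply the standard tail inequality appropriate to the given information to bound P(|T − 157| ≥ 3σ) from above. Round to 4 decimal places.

Mean and variance are known, so Chebyshev's inequality applies.
Chebyshev: P(|T − μ| ≥ t) ≤ Var(T)/t².
Var(T) = σ² = 13.6² = 184.96.
t = 3·13.6 = 40.8.
Bound = 184.96 / 1664.64 = 0.1111.

0.1111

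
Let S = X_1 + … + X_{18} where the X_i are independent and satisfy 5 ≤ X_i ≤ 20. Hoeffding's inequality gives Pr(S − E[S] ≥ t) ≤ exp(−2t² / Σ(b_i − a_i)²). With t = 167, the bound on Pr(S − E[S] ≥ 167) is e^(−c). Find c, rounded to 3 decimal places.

13.772

Σ(b_i − a_i)² = 18·(15)² = 4050.
c = 2t²/4050 = 2·167²/4050 = 13.7723.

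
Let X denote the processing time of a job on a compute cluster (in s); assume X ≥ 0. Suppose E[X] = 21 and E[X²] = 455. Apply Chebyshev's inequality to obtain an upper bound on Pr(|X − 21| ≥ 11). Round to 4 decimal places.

Var(X) = E[X²] − (E[X])² = 455 − 441 = 14.
Chebyshev's inequality: Pr(|X − μ| ≥ t) ≤ Var(X)/t² = 14/121 = 0.1157.

0.1157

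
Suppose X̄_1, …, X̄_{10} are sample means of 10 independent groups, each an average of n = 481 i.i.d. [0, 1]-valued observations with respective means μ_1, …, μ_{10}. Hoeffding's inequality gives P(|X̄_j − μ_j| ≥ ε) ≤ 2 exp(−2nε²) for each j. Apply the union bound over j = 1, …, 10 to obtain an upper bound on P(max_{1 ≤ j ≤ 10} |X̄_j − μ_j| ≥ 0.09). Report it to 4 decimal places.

Per-experiment Hoeffding bound: 2·exp(−2·481·0.09²) = 2·exp(−7.79220) = 0.00082589.
Union bound over 10 events: 10·0.00082589 = 0.00826.

0.0083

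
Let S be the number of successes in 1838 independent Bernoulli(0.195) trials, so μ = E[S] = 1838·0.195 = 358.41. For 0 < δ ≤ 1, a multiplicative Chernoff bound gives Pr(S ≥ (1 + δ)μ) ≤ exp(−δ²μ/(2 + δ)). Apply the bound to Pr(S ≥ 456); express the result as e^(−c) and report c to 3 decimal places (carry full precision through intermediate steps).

Write 456 = (1 + δ)μ, so δ = 456/358.41 − 1 = 0.2722859…
Then the exponent is δ²μ/(2 + δ) = (456 − μ)² / (μ·(2 + δ)) = 11.694120.

11.694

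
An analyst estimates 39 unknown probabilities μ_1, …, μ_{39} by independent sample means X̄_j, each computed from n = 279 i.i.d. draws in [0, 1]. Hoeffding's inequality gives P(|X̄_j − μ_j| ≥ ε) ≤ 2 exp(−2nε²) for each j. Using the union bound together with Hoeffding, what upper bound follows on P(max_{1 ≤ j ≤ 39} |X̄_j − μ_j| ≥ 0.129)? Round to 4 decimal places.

0.0072

Per-experiment Hoeffding bound: 2·exp(−2·279·0.129²) = 2·exp(−9.28568) = 0.00018549.
Union bound over 39 events: 39·0.00018549 = 0.00723.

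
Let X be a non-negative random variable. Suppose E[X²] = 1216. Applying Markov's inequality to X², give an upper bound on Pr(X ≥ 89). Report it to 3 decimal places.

0.154

Since X ≥ 0, the event {X ≥ 89} is the same as {X² ≥ 7921}.
Markov's inequality applied to X² gives Pr(X² ≥ 7921) ≤ E[X²]/7921 = 1216/7921 = 0.1535.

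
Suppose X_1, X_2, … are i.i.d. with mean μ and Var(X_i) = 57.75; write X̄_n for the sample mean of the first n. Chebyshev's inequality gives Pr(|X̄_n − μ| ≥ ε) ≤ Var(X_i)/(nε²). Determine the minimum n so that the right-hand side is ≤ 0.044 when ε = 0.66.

Require 57.75/(n·0.66²) ≤ 0.044, i.e. n ≥ 57.75/(0.044·0.66²) = 3013.085.
The smallest integer n is 3014.

3014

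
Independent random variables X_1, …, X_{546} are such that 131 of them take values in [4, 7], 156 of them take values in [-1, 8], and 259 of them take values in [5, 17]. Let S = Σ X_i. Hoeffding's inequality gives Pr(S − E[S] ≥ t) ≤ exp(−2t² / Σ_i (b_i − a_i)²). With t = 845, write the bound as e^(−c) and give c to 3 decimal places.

27.940

Σ(b_i − a_i)² = 131·3² + 156·9² + 259·12² = 51111.
c = 2t² / 51111 = 2·845² / 51111 = 27.9402.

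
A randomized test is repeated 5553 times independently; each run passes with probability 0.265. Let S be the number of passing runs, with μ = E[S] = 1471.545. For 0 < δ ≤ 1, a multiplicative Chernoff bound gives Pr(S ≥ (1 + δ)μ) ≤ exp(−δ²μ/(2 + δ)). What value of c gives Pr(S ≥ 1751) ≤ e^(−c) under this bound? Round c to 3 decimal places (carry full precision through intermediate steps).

Write 1751 = (1 + δ)μ, so δ = 1751/1471.545 − 1 = 0.1899058…
Then the exponent is δ²μ/(2 + δ) = (1751 − μ)² / (μ·(2 + δ)) = 24.233982.

24.234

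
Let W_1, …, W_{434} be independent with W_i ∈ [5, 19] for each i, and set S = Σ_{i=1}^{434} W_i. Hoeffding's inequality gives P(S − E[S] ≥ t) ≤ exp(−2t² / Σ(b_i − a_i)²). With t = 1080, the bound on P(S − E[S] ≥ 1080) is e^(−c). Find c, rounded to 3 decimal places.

Σ(b_i − a_i)² = 434·(14)² = 85064.
c = 2t²/85064 = 2·1080²/85064 = 27.4241.

27.424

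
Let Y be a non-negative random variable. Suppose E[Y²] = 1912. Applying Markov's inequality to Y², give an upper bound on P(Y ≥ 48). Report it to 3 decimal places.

0.830

Since Y ≥ 0, the event {Y ≥ 48} is the same as {Y² ≥ 2304}.
Markov's inequality applied to Y² gives P(Y² ≥ 2304) ≤ E[Y²]/2304 = 1912/2304 = 0.8299.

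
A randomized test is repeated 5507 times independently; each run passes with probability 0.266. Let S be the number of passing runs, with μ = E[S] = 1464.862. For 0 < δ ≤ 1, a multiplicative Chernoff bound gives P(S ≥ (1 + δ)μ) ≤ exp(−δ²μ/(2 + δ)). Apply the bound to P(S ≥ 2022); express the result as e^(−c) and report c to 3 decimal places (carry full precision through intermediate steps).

Write 2022 = (1 + δ)μ, so δ = 2022/1464.862 − 1 = 0.3803348…
Then the exponent is δ²μ/(2 + δ) = (2022 − μ)² / (μ·(2 + δ)) = 89.020658.

89.021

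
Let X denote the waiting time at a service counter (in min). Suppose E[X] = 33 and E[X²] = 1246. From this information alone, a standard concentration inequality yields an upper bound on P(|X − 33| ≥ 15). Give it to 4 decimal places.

0.6978

The first two moments determine the variance, so Chebyshev's inequality is the sharpest standard bound available.
Var(X) = E[X²] − (E[X])² = 1246 − 1089 = 157.
Chebyshev's inequality: P(|X − μ| ≥ t) ≤ Var(X)/t² = 157/225 = 0.6978.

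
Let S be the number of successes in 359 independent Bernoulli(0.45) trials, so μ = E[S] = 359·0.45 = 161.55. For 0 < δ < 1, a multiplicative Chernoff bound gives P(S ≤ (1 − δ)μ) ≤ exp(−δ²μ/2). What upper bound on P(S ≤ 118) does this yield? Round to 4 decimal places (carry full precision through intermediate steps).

0.0028

Write 118 = (1 − δ)μ, so δ = 1 − 118/161.55 = 0.269576…
Then the exponent is δ²μ/2 = (μ − 118)²/(2μ) = 5.870017.
Bound = exp(−5.870017) = 0.00282.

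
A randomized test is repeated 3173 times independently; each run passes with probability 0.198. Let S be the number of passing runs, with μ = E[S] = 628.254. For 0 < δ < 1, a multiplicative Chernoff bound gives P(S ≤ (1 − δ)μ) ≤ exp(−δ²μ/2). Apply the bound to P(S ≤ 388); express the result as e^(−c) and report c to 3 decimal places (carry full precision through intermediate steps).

45.938

Write 388 = (1 − δ)μ, so δ = 1 − 388/628.254 = 0.3824154…
Then the exponent is δ²μ/2 = (μ − 388)²/(2μ) = 45.938414.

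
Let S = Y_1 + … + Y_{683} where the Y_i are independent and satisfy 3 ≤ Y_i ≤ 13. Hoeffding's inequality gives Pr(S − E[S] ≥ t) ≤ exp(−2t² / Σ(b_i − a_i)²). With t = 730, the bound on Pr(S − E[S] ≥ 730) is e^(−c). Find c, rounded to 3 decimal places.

15.605

Σ(b_i − a_i)² = 683·(10)² = 68300.
c = 2t²/68300 = 2·730²/68300 = 15.6047.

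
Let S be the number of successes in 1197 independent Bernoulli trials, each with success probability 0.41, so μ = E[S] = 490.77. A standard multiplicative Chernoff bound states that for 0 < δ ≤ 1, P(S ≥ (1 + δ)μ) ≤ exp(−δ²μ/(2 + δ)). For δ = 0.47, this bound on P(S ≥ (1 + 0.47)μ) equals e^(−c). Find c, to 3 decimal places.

43.891

c = δ²μ/(2 + δ) = 0.47²·490.77/(2 + 0.47) = 43.8911.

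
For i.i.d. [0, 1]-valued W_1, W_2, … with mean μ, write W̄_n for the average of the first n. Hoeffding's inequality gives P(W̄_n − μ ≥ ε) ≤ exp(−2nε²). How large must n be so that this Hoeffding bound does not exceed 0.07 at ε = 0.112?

Require exp(−2nε²) ≤ 0.07, i.e. 2nε² ≥ ln(1/0.07) = 2.659260.
So n ≥ 2.659260 / (2·0.112²) = 105.997.
The smallest integer n is 106.

106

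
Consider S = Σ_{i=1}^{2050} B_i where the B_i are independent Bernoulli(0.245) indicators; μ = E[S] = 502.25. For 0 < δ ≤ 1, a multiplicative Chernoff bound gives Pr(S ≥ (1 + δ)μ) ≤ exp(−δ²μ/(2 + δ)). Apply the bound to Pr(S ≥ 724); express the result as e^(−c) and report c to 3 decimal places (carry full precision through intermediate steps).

Write 724 = (1 + δ)μ, so δ = 724/502.25 − 1 = 0.4415132…
Then the exponent is δ²μ/(2 + δ) = (724 − μ)² / (μ·(2 + δ)) = 40.100357.

40.100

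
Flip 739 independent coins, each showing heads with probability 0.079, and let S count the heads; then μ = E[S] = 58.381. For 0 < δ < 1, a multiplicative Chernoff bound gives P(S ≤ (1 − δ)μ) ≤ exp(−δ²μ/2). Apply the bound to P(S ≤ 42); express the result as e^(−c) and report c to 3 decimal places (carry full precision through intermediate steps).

Write 42 = (1 − δ)μ, so δ = 1 − 42/58.381 = 0.2805879…
Then the exponent is δ²μ/2 = (μ − 42)²/(2μ) = 2.298155.

2.298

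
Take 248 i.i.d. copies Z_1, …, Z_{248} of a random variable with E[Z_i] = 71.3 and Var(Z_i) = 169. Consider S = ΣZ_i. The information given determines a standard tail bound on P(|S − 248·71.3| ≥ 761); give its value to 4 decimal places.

0.0724

With mean and variance of each term known, Chebyshev's inequality bounds the deviation of the sum (or sample mean).
Var(S) = n·Var(Z_i) = 248·169 = 41912.
Chebyshev: P(|S − 248·71.3| ≥ 761) ≤ Var(S)/761² = 41912/579121 = 0.0724.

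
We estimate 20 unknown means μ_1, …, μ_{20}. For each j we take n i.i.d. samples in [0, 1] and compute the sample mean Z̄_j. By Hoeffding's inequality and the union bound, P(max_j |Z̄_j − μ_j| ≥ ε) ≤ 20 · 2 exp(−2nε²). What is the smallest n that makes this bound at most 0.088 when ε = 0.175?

100

Need 2·20·exp(−2nε²) ≤ 0.088, i.e. exp(−2nε²) ≤ 0.088/40.
So 2nε² ≥ ln(40/0.088) = 6.119298.
Hence n ≥ 6.119298/(2·0.175²) = 99.907.
The smallest integer n is 100.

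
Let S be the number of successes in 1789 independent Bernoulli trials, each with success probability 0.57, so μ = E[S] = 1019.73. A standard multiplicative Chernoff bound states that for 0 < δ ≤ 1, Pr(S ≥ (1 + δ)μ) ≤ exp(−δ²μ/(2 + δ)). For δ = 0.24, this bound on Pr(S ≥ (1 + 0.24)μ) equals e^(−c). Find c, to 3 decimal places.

26.222

c = δ²μ/(2 + δ) = 0.24²·1019.73/(2 + 0.24) = 26.2216.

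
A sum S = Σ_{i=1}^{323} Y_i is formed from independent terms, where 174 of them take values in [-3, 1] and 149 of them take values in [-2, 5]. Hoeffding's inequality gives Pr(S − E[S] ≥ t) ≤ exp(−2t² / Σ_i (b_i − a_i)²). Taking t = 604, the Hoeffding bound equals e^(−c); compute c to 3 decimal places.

Σ(b_i − a_i)² = 174·4² + 149·7² = 10085.
c = 2t² / 10085 = 2·604² / 10085 = 72.3482.

72.348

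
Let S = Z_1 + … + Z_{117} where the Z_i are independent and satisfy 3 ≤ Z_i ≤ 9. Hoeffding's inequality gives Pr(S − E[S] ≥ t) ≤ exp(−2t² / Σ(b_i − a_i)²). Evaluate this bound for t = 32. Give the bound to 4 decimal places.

Σ(b_i − a_i)² = 117·(6)² = 4212.
Exponent = 2·32²/4212 = 0.4862.
Bound = exp(−0.4862) = 0.61494.

0.6149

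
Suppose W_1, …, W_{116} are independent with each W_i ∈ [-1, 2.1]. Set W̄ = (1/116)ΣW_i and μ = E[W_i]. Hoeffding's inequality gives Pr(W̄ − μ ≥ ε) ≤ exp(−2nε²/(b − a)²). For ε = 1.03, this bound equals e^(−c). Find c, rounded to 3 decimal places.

c = 2nε²/(b − a)² = 2·116·1.03² / 3.1² = 25.6117.

25.612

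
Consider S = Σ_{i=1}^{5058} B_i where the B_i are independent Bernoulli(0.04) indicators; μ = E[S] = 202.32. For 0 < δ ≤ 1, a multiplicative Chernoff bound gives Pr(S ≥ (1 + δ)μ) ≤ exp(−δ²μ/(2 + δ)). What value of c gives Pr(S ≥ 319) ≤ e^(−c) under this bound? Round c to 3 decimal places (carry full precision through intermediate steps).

Write 319 = (1 + δ)μ, so δ = 319/202.32 − 1 = 0.5767102…
Then the exponent is δ²μ/(2 + δ) = (319 − μ)² / (μ·(2 + δ)) = 26.114905.

26.115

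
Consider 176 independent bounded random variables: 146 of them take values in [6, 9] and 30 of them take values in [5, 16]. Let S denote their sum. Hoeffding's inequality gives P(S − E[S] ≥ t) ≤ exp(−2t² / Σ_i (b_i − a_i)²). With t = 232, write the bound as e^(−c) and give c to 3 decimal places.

Σ(b_i − a_i)² = 146·3² + 30·11² = 4944.
c = 2t² / 4944 = 2·232² / 4944 = 21.7735.

21.773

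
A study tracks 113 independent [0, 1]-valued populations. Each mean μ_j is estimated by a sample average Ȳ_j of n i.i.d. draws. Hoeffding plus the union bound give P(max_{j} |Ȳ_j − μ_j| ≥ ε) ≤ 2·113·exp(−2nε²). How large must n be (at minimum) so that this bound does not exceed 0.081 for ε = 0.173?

Need 2·113·exp(−2nε²) ≤ 0.081, i.e. exp(−2nε²) ≤ 0.081/226.
So 2nε² ≥ ln(226/0.081) = 7.933841.
Hence n ≥ 7.933841/(2·0.173²) = 132.544.
The smallest integer n is 133.

133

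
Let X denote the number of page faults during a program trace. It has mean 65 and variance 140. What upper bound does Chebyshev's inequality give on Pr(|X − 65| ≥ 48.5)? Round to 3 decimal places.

Chebyshev: Pr(|X − μ| ≥ t) ≤ Var(X)/t².
Bound = 140 / 2352.25 = 0.0595.

0.060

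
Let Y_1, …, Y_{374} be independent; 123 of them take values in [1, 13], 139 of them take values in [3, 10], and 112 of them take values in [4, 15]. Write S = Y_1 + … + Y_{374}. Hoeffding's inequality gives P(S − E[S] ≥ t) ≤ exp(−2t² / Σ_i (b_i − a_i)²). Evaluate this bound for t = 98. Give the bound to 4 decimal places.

0.6038

Σ(b_i − a_i)² = 123·12² + 139·7² + 112·11² = 38075.
Exponent = 2·98² / 38075 = 0.50448.
Bound = exp(−0.50448) = 0.60382.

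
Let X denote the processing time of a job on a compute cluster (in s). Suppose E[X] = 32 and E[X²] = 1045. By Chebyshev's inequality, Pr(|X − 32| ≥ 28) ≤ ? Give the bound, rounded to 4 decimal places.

0.0268

Var(X) = E[X²] − (E[X])² = 1045 − 1024 = 21.
Chebyshev's inequality: Pr(|X − μ| ≥ t) ≤ Var(X)/t² = 21/784 = 0.0268.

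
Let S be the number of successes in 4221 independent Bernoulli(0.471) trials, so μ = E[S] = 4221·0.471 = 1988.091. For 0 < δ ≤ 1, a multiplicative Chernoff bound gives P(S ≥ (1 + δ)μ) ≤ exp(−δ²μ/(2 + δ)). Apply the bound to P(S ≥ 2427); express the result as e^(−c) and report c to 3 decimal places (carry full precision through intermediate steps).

43.632

Write 2427 = (1 + δ)μ, so δ = 2427/1988.091 − 1 = 0.2207691…
Then the exponent is δ²μ/(2 + δ) = (2427 − μ)² / (μ·(2 + δ)) = 43.632421.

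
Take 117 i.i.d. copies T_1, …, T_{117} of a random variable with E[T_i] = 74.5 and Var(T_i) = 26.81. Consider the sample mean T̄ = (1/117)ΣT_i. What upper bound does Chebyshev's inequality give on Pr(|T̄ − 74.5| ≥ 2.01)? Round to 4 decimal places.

0.0567

Var(T̄) = Var(T_i)/n = 26.81/117 = 0.22915.
Chebyshev: Pr(|T̄ − 74.5| ≥ 2.01) ≤ Var(T̄)/(2.01)² = 26.81/(117·2.01²) = 0.0567.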